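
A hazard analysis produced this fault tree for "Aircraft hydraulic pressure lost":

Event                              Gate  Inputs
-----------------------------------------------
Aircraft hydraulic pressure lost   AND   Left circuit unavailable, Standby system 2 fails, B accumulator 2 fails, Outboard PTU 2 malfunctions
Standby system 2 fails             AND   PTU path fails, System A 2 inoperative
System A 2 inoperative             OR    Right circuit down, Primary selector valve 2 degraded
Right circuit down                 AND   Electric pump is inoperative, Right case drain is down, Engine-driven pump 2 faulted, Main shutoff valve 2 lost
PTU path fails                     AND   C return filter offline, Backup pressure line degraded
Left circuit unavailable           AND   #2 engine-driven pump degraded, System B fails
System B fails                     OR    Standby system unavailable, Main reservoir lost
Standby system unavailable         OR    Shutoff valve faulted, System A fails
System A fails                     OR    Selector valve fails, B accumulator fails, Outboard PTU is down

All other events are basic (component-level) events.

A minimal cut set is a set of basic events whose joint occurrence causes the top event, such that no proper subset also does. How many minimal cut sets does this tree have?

System A fails [OR]: union of children's cut sets → 3 cut set(s).
Standby system unavailable [OR]: union of children's cut sets → 4 cut set(s).
System B fails [OR]: union of children's cut sets → 5 cut set(s).
Left circuit unavailable [AND]: one cut set from each child combined → 1 × 5 = 5 cut set(s).
PTU path fails [AND]: one cut set from each child combined → 1 × 1 = 1 cut set(s).
Right circuit down [AND]: one cut set from each child combined → 1 × 1 × 1 × 1 = 1 cut set(s).
System A 2 inoperative [OR]: union of children's cut sets → 2 cut set(s).
Standby system 2 fails [AND]: one cut set from each child combined → 1 × 2 = 2 cut set(s).
Aircraft hydraulic pressure lost [AND]: one cut set from each child combined → 5 × 2 × 1 × 1 = 10 cut set(s).
Minimal cut sets: {#2 engine-driven pump degraded, B accumulator 2 fails, Backup pressure line degraded, C return filter offline, Electric pump is inoperative, Engine-driven pump 2 faulted, Main shutoff valve 2 lost, Outboard PTU 2 malfunctions, Right case drain is down, Shutoff valve faulted}; {#2 engine-driven pump degraded, B accumulator 2 fails, Backup pressure line degraded, C return filter offline, Outboard PTU 2 malfunctions, Primary selector valve 2 degraded, Shutoff valve faulted}; {#2 engine-driven pump degraded, B accumulator 2 fails, Backup pressure line degraded, C return filter offline, Electric pump is inoperative, Engine-driven pump 2 faulted, Main shutoff valve 2 lost, Outboard PTU 2 malfunctions, Right case drain is down, Selector valve fails}; {#2 engine-driven pump degraded, B accumulator 2 fails, Backup pressure line degraded, C return filter offline, Outboard PTU 2 malfunctions, Primary selector valve 2 degraded, Selector valve fails}; {#2 engine-driven pump degraded, B accumulator 2 fails, B accumulator fails, Backup pressure line degraded, C return filter offline, Electric pump is inoperative, Engine-driven pump 2 faulted, Main shutoff valve 2 lost, Outboard PTU 2 malfunctions, Right case drain is down}; {#2 engine-driven pump degraded, B accumulator 2 fails, B accumulator fails, Backup pressure line degraded, C return filter offline, Outboard PTU 2 malfunctions, Primary selector valve 2 degraded}; {#2 engine-driven pump degraded, B accumulator 2 fails, Backup pressure line degraded, C return filter offline, Electric pump is inoperative, Engine-driven pump 2 faulted, Main shutoff valve 2 lost, Outboard PTU 2 malfunctions, Outboard PTU is down, Right case drain is down}; {#2 engine-driven pump degraded, B accumulator 2 fails, Backup pressure line degraded, C return filter offline, Outboard PTU 2 malfunctions, Outboard PTU is down, Primary selector valve 2 degraded}; {#2 engine-driven pump degraded, B accumulator 2 fails, Backup pressure line degraded, C return filter offline, Electric pump is inoperative, Engine-driven pump 2 faulted, Main reservoir lost, Main shutoff valve 2 lost, Outboard PTU 2 malfunctions, Right case drain is down}; {#2 engine-driven pump degraded, B accumulator 2 fails, Backup pressure line degraded, C return filter offline, Main reservoir lost, Outboard PTU 2 malfunctions, Primary selector valve 2 degraded}.

10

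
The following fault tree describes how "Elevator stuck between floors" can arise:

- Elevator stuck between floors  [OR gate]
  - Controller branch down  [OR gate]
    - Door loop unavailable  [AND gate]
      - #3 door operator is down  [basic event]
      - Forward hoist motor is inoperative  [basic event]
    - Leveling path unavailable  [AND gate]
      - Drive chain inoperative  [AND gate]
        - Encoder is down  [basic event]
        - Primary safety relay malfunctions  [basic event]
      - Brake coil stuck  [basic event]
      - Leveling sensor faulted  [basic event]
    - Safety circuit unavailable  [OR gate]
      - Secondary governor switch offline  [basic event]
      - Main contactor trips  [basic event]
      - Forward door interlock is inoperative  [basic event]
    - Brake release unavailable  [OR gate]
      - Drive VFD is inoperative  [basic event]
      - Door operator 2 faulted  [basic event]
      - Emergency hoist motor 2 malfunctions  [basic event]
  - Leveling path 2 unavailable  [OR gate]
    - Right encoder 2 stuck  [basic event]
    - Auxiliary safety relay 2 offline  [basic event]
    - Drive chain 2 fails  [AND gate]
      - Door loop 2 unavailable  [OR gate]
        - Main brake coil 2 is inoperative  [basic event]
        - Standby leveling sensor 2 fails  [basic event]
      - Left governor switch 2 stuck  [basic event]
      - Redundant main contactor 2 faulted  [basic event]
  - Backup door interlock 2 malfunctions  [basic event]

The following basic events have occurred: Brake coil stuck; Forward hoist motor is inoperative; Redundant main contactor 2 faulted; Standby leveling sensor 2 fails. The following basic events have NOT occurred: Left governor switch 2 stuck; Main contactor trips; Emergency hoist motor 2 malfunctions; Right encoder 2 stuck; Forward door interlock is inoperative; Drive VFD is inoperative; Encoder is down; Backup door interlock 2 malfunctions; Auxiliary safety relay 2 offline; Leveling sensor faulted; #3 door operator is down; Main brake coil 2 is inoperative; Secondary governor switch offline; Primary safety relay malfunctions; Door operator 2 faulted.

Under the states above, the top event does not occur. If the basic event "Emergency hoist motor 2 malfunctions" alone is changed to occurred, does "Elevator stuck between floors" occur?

Yes

Counterfactual: set "Emergency hoist motor 2 malfunctions" to occurred.
Door loop unavailable [AND]: #3 door operator is down=not, Forward hoist motor is inoperative=occurs → not all inputs occur → does not occur.
Drive chain inoperative [AND]: Encoder is down=not, Primary safety relay malfunctions=not → not all inputs occur → does not occur.
Leveling path unavailable [AND]: Drive chain inoperative=not, Brake coil stuck=occurs, Leveling sensor faulted=not → not all inputs occur → does not occur.
Safety circuit unavailable [OR]: Secondary governor switch offline=not, Main contactor trips=not, Forward door interlock is inoperative=not → no input occurs → does not occur.
Brake release unavailable [OR]: Drive VFD is inoperative=not, Door operator 2 faulted=not, Emergency hoist motor 2 malfunctions=occurs → at least one input occurs → occurs.
Controller branch down [OR]: Door loop unavailable=not, Leveling path unavailable=not, Safety circuit unavailable=not, Brake release unavailable=occurs → at least one input occurs → occurs.
Door loop 2 unavailable [OR]: Main brake coil 2 is inoperative=not, Standby leveling sensor 2 fails=occurs → at least one input occurs → occurs.
Drive chain 2 fails [AND]: Door loop 2 unavailable=occurs, Left governor switch 2 stuck=not, Redundant main contactor 2 faulted=occurs → not all inputs occur → does not occur.
Leveling path 2 unavailable [OR]: Right encoder 2 stuck=not, Auxiliary safety relay 2 offline=not, Drive chain 2 fails=not → no input occurs → does not occur.
Elevator stuck between floors [OR]: Controller branch down=occurs, Leveling path 2 unavailable=not, Backup door interlock 2 malfunctions=not → at least one input occurs → occurs.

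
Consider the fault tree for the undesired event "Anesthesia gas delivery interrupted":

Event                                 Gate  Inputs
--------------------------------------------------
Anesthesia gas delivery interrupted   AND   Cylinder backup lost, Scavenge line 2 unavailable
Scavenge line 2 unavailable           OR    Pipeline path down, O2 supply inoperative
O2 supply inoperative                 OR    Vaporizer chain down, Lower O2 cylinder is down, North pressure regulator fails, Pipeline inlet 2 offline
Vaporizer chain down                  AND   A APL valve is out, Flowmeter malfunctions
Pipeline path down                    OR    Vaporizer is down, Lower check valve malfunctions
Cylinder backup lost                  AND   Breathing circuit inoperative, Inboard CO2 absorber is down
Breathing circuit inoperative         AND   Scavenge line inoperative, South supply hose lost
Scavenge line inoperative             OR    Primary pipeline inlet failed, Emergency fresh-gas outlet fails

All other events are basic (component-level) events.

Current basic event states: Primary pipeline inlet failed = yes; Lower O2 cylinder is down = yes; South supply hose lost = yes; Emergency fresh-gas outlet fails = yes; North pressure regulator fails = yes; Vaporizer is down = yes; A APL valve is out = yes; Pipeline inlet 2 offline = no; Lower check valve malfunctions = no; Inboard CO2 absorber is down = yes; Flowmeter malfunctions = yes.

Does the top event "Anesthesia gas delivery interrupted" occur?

Scavenge line inoperative [OR]: Primary pipeline inlet failed=occurs, Emergency fresh-gas outlet fails=occurs → at least one input occurs → occurs.
Breathing circuit inoperative [AND]: Scavenge line inoperative=occurs, South supply hose lost=occurs → all inputs occur → occurs.
Cylinder backup lost [AND]: Breathing circuit inoperative=occurs, Inboard CO2 absorber is down=occurs → all inputs occur → occurs.
Pipeline path down [OR]: Vaporizer is down=occurs, Lower check valve malfunctions=not → at least one input occurs → occurs.
Vaporizer chain down [AND]: A APL valve is out=occurs, Flowmeter malfunctions=occurs → all inputs occur → occurs.
O2 supply inoperative [OR]: Vaporizer chain down=occurs, Lower O2 cylinder is down=occurs, North pressure regulator fails=occurs, Pipeline inlet 2 offline=not → at least one input occurs → occurs.
Scavenge line 2 unavailable [OR]: Pipeline path down=occurs, O2 supply inoperative=occurs → at least one input occurs → occurs.
Anesthesia gas delivery interrupted [AND]: Cylinder backup lost=occurs, Scavenge line 2 unavailable=occurs → all inputs occur → occurs.

Yes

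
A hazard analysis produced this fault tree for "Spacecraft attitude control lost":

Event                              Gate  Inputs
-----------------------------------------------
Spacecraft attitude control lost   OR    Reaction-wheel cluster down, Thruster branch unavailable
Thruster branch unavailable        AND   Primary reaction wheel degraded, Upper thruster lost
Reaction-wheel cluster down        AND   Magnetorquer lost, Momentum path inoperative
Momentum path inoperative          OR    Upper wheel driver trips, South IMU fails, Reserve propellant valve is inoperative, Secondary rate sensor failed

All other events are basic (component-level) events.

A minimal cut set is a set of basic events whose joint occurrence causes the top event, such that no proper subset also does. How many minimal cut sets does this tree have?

5

Momentum path inoperative [OR]: union of children's cut sets → 4 cut set(s).
Reaction-wheel cluster down [AND]: one cut set from each child combined → 1 × 4 = 4 cut set(s).
Thruster branch unavailable [AND]: one cut set from each child combined → 1 × 1 = 1 cut set(s).
Spacecraft attitude control lost [OR]: union of children's cut sets → 5 cut set(s).
Minimal cut sets: {Magnetorquer lost, Upper wheel driver trips}; {Magnetorquer lost, South IMU fails}; {Magnetorquer lost, Reserve propellant valve is inoperative}; {Magnetorquer lost, Secondary rate sensor failed}; {Primary reaction wheel degraded, Upper thruster lost}.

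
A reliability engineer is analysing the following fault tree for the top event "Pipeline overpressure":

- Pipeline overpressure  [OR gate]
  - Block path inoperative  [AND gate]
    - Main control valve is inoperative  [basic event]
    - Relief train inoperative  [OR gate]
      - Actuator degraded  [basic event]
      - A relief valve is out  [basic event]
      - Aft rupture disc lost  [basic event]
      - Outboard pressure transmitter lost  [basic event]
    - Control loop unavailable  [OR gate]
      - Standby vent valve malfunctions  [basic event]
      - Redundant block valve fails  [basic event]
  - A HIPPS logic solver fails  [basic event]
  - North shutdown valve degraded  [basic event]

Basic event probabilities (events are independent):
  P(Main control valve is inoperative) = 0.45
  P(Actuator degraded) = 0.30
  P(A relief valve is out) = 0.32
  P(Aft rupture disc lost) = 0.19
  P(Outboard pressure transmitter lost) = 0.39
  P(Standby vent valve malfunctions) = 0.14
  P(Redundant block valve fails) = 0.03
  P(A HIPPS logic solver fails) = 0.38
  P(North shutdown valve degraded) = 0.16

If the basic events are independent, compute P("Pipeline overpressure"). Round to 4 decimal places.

0.5089

P(Relief train inoperative) [OR] = 1 − (1−0.30) × (1−0.32) × (1−0.19) × (1−0.39) = 0.764808
P(Control loop unavailable) [OR] = 1 − (1−0.14) × (1−0.03) = 0.165800
P(Block path inoperative) [AND] = 0.45 × 0.764808 × 0.165800 = 0.057062
P(Pipeline overpressure) [OR] = 1 − (1−0.057062) × (1−0.38) × (1−0.16) = 0.508918
Rounded to 4 decimal places: P(Pipeline overpressure) ≈ 0.5089.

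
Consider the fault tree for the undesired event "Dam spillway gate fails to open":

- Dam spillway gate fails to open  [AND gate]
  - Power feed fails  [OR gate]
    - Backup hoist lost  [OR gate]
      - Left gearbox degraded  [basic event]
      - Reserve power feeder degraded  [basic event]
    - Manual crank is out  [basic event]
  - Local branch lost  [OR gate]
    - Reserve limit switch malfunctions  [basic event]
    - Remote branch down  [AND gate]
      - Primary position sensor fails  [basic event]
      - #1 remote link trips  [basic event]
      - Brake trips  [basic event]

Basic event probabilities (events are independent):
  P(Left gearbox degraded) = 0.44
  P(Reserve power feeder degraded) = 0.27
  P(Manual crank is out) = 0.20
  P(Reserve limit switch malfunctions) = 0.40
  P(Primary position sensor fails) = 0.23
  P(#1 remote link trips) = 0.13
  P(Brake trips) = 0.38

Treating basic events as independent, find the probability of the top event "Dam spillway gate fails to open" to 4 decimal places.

P(Backup hoist lost) [OR] = 1 − (1−0.44) × (1−0.27) = 0.591200
P(Power feed fails) [OR] = 1 − (1−0.591200) × (1−0.20) = 0.672960
P(Remote branch down) [AND] = 0.23 × 0.13 × 0.38 = 0.011362
P(Local branch lost) [OR] = 1 − (1−0.40) × (1−0.011362) = 0.406817
P(Dam spillway gate fails to open) [AND] = 0.672960 × 0.406817 = 0.273772
Rounded to 4 decimal places: P(Dam spillway gate fails to open) ≈ 0.2738.

0.2738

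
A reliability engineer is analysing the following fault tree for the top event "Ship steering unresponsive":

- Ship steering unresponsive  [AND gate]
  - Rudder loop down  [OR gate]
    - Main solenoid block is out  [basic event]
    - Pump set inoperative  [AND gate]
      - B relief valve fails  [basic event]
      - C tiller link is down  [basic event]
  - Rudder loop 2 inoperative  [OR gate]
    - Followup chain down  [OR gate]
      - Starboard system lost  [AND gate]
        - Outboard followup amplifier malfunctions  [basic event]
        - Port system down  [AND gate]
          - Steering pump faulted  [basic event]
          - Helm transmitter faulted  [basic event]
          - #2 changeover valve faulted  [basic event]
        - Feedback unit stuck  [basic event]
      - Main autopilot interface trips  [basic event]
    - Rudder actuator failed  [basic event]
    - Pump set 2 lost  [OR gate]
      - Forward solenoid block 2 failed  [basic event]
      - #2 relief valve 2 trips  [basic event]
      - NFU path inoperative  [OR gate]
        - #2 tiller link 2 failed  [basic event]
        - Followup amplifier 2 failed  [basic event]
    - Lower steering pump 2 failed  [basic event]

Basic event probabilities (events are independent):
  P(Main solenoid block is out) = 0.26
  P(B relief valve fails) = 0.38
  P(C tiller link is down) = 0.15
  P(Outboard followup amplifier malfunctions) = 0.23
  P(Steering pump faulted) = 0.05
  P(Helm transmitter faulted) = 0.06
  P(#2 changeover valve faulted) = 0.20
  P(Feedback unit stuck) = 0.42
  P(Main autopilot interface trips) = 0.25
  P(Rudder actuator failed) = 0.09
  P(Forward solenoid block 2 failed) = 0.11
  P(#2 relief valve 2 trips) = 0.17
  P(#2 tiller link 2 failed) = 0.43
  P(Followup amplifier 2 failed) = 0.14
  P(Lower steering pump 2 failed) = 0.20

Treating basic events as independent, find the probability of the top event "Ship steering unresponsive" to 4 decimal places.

P(Pump set inoperative) [AND] = 0.38 × 0.15 = 0.057000
P(Rudder loop down) [OR] = 1 − (1−0.26) × (1−0.057000) = 0.302180
P(Port system down) [AND] = 0.05 × 0.06 × 0.20 = 0.000600
P(Starboard system lost) [AND] = 0.23 × 0.000600 × 0.42 = 0.000058
P(Followup chain down) [OR] = 1 − (1−0.000058) × (1−0.25) = 0.250044
P(NFU path inoperative) [OR] = 1 − (1−0.43) × (1−0.14) = 0.509800
P(Pump set 2 lost) [OR] = 1 − (1−0.11) × (1−0.17) × (1−0.509800) = 0.637889
P(Rudder loop 2 inoperative) [OR] = 1 − (1−0.250044) × (1−0.09) × (1−0.637889) × (1−0.20) = 0.802299
P(Ship steering unresponsive) [AND] = 0.302180 × 0.802299 = 0.242439
Rounded to 4 decimal places: P(Ship steering unresponsive) ≈ 0.2424.

0.2424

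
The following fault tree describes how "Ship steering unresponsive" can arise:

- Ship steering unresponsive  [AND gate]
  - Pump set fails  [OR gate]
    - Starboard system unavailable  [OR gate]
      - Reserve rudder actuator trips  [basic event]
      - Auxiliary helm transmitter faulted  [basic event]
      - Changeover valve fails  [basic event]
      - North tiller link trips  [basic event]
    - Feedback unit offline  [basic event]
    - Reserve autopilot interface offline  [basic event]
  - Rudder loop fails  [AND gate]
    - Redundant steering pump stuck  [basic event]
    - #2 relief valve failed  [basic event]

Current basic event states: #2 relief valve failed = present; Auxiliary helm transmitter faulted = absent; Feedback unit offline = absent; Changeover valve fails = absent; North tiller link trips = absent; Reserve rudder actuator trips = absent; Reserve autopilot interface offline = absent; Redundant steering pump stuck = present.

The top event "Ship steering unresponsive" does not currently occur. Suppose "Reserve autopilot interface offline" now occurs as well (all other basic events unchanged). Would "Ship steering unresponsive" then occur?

Counterfactual: set "Reserve autopilot interface offline" to occurred.
Starboard system unavailable [OR]: Reserve rudder actuator trips=not, Auxiliary helm transmitter faulted=not, Changeover valve fails=not, North tiller link trips=not → no input occurs → does not occur.
Pump set fails [OR]: Starboard system unavailable=not, Feedback unit offline=not, Reserve autopilot interface offline=occurs → at least one input occurs → occurs.
Rudder loop fails [AND]: Redundant steering pump stuck=occurs, #2 relief valve failed=occurs → all inputs occur → occurs.
Ship steering unresponsive [AND]: Pump set fails=occurs, Rudder loop fails=occurs → all inputs occur → occurs.

Yes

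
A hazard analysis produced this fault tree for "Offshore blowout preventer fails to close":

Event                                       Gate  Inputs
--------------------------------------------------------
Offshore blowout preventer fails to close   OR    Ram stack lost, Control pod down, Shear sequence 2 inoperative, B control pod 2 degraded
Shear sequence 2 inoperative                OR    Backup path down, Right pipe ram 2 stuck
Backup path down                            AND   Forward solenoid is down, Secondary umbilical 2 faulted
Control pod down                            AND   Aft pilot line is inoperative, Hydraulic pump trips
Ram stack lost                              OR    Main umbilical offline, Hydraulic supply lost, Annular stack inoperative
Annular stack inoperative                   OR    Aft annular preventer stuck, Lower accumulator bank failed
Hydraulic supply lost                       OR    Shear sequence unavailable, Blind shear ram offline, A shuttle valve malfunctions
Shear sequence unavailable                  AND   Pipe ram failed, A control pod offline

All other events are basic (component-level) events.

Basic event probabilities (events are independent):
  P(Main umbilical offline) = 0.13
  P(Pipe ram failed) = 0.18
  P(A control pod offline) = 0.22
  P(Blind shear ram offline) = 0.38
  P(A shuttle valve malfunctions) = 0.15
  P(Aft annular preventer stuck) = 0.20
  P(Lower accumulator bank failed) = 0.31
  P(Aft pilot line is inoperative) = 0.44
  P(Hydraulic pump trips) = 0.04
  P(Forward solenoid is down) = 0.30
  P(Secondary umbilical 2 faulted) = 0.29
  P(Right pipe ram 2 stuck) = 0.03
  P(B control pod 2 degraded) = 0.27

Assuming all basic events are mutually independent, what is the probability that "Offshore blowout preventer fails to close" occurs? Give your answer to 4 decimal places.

0.8456

P(Shear sequence unavailable) [AND] = 0.18 × 0.22 = 0.039600
P(Hydraulic supply lost) [OR] = 1 − (1−0.039600) × (1−0.38) × (1−0.15) = 0.493869
P(Annular stack inoperative) [OR] = 1 − (1−0.20) × (1−0.31) = 0.448000
P(Ram stack lost) [OR] = 1 − (1−0.13) × (1−0.493869) × (1−0.448000) = 0.756936
P(Control pod down) [AND] = 0.44 × 0.04 = 0.017600
P(Backup path down) [AND] = 0.30 × 0.29 = 0.087000
P(Shear sequence 2 inoperative) [OR] = 1 − (1−0.087000) × (1−0.03) = 0.114390
P(Offshore blowout preventer fails to close) [OR] = 1 − (1−0.756936) × (1−0.017600) × (1−0.114390) × (1−0.27) = 0.845626
Rounded to 4 decimal places: P(Offshore blowout preventer fails to close) ≈ 0.8456.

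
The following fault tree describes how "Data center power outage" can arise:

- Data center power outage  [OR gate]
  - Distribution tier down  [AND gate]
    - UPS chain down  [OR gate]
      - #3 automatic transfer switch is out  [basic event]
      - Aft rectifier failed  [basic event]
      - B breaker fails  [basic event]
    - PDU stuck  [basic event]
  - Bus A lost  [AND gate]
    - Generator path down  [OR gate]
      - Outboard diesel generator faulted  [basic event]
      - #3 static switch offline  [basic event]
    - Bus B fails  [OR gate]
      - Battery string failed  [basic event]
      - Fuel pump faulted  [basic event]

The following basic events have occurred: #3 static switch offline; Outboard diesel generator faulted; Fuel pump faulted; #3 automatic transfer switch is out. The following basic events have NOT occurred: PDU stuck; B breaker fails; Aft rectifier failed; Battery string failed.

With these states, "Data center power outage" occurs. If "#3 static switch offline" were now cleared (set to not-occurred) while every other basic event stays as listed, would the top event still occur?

Yes

Counterfactual: set "#3 static switch offline" to not occurred.
UPS chain down [OR]: #3 automatic transfer switch is out=occurs, Aft rectifier failed=not, B breaker fails=not → at least one input occurs → occurs.
Distribution tier down [AND]: UPS chain down=occurs, PDU stuck=not → not all inputs occur → does not occur.
Generator path down [OR]: Outboard diesel generator faulted=occurs, #3 static switch offline=not → at least one input occurs → occurs.
Bus B fails [OR]: Battery string failed=not, Fuel pump faulted=occurs → at least one input occurs → occurs.
Bus A lost [AND]: Generator path down=occurs, Bus B fails=occurs → all inputs occur → occurs.
Data center power outage [OR]: Distribution tier down=not, Bus A lost=occurs → at least one input occurs → occurs.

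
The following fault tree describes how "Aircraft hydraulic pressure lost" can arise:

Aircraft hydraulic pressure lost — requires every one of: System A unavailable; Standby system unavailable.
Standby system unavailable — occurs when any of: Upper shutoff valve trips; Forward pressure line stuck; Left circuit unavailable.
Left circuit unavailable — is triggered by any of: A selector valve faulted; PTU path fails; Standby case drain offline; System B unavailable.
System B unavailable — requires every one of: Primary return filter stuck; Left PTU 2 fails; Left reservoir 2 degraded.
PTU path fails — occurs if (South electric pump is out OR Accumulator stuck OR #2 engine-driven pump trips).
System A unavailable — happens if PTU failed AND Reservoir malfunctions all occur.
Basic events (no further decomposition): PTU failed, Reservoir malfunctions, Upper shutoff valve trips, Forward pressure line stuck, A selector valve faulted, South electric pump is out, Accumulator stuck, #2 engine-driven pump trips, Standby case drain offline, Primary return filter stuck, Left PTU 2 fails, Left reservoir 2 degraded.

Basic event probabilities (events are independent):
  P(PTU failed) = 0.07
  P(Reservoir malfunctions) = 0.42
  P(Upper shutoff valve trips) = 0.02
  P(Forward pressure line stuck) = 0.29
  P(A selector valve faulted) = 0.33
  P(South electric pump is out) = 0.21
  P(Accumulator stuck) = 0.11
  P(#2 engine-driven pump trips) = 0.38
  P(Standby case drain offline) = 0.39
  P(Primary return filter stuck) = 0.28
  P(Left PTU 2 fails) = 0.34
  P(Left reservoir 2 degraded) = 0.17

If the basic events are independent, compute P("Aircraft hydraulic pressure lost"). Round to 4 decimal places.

P(System A unavailable) [AND] = 0.07 × 0.42 = 0.029400
P(PTU path fails) [OR] = 1 − (1−0.21) × (1−0.11) × (1−0.38) = 0.564078
P(System B unavailable) [AND] = 0.28 × 0.34 × 0.17 = 0.016184
P(Left circuit unavailable) [OR] = 1 − (1−0.33) × (1−0.564078) × (1−0.39) × (1−0.016184) = 0.824722
P(Standby system unavailable) [OR] = 1 − (1−0.02) × (1−0.29) × (1−0.824722) = 0.878042
P(Aircraft hydraulic pressure lost) [AND] = 0.029400 × 0.878042 = 0.025814
Rounded to 4 decimal places: P(Aircraft hydraulic pressure lost) ≈ 0.0258.

0.0258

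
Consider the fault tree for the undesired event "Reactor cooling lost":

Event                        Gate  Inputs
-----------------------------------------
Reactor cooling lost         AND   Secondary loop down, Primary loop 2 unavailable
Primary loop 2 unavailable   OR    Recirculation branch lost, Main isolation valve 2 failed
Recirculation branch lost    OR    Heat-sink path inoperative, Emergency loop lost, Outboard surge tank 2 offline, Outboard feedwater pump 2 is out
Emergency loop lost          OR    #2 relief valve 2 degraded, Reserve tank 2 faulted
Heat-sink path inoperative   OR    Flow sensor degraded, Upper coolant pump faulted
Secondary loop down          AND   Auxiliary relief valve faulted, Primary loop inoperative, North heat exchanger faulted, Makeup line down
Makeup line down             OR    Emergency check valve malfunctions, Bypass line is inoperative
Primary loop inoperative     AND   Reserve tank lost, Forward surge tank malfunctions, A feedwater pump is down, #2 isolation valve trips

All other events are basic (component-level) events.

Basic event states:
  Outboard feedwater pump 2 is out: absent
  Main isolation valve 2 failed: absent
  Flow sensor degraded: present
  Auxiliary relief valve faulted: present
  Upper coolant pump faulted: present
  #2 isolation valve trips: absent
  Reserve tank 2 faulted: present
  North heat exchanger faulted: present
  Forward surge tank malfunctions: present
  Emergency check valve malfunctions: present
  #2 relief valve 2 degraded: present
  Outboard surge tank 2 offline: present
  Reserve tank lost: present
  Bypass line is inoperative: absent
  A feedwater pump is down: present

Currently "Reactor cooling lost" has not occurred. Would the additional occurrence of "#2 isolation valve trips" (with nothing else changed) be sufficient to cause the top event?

Yes

Counterfactual: set "#2 isolation valve trips" to occurred.
Primary loop inoperative [AND]: Reserve tank lost=occurs, Forward surge tank malfunctions=occurs, A feedwater pump is down=occurs, #2 isolation valve trips=occurs → all inputs occur → occurs.
Makeup line down [OR]: Emergency check valve malfunctions=occurs, Bypass line is inoperative=not → at least one input occurs → occurs.
Secondary loop down [AND]: Auxiliary relief valve faulted=occurs, Primary loop inoperative=occurs, North heat exchanger faulted=occurs, Makeup line down=occurs → all inputs occur → occurs.
Heat-sink path inoperative [OR]: Flow sensor degraded=occurs, Upper coolant pump faulted=occurs → at least one input occurs → occurs.
Emergency loop lost [OR]: #2 relief valve 2 degraded=occurs, Reserve tank 2 faulted=occurs → at least one input occurs → occurs.
Recirculation branch lost [OR]: Heat-sink path inoperative=occurs, Emergency loop lost=occurs, Outboard surge tank 2 offline=occurs, Outboard feedwater pump 2 is out=not → at least one input occurs → occurs.
Primary loop 2 unavailable [OR]: Recirculation branch lost=occurs, Main isolation valve 2 failed=not → at least one input occurs → occurs.
Reactor cooling lost [AND]: Secondary loop down=occurs, Primary loop 2 unavailable=occurs → all inputs occur → occurs.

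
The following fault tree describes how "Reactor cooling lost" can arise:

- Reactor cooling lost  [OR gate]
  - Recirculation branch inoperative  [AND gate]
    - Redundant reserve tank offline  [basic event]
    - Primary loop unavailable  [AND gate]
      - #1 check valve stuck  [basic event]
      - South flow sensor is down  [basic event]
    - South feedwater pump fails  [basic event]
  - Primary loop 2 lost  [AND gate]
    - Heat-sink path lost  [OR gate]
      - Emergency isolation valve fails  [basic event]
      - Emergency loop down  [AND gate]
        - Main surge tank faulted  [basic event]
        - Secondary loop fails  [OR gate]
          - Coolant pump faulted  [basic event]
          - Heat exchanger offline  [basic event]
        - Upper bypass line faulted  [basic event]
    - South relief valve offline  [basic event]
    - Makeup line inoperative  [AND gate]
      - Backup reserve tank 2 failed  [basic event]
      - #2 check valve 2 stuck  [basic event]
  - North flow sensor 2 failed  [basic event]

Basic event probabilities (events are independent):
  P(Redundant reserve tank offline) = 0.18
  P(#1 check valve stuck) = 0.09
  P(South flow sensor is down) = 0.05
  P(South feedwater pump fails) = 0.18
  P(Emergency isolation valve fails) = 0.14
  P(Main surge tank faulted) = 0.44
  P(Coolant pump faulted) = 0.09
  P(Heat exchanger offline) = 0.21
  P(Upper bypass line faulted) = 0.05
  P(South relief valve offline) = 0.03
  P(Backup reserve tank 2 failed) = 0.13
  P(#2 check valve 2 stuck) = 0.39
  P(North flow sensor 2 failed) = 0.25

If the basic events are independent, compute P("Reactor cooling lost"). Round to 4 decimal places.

0.2503

P(Primary loop unavailable) [AND] = 0.09 × 0.05 = 0.004500
P(Recirculation branch inoperative) [AND] = 0.18 × 0.004500 × 0.18 = 0.000146
P(Secondary loop fails) [OR] = 1 − (1−0.09) × (1−0.21) = 0.281100
P(Emergency loop down) [AND] = 0.44 × 0.281100 × 0.05 = 0.006184
P(Heat-sink path lost) [OR] = 1 − (1−0.14) × (1−0.006184) = 0.145318
P(Makeup line inoperative) [AND] = 0.13 × 0.39 = 0.050700
P(Primary loop 2 lost) [AND] = 0.145318 × 0.03 × 0.050700 = 0.000221
P(Reactor cooling lost) [OR] = 1 − (1−0.000146) × (1−0.000221) × (1−0.25) = 0.250275
Rounded to 4 decimal places: P(Reactor cooling lost) ≈ 0.2503.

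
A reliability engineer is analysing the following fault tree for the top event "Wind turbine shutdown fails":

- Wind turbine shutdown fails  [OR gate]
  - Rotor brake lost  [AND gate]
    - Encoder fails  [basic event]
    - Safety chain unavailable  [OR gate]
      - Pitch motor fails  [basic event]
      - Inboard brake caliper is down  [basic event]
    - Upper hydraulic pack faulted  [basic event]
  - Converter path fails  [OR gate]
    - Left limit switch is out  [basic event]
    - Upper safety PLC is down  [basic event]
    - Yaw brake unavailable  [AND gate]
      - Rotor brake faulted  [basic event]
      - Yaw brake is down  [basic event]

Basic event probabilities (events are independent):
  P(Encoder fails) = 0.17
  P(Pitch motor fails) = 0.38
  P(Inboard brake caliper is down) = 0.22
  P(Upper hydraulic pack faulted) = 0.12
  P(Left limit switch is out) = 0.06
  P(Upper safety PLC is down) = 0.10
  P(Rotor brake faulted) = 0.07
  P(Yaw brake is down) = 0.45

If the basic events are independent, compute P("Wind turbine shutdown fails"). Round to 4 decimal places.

0.1893

P(Safety chain unavailable) [OR] = 1 − (1−0.38) × (1−0.22) = 0.516400
P(Rotor brake lost) [AND] = 0.17 × 0.516400 × 0.12 = 0.010535
P(Yaw brake unavailable) [AND] = 0.07 × 0.45 = 0.031500
P(Converter path fails) [OR] = 1 − (1−0.06) × (1−0.10) × (1−0.031500) = 0.180649
P(Wind turbine shutdown fails) [OR] = 1 − (1−0.010535) × (1−0.180649) = 0.189281
Rounded to 4 decimal places: P(Wind turbine shutdown fails) ≈ 0.1893.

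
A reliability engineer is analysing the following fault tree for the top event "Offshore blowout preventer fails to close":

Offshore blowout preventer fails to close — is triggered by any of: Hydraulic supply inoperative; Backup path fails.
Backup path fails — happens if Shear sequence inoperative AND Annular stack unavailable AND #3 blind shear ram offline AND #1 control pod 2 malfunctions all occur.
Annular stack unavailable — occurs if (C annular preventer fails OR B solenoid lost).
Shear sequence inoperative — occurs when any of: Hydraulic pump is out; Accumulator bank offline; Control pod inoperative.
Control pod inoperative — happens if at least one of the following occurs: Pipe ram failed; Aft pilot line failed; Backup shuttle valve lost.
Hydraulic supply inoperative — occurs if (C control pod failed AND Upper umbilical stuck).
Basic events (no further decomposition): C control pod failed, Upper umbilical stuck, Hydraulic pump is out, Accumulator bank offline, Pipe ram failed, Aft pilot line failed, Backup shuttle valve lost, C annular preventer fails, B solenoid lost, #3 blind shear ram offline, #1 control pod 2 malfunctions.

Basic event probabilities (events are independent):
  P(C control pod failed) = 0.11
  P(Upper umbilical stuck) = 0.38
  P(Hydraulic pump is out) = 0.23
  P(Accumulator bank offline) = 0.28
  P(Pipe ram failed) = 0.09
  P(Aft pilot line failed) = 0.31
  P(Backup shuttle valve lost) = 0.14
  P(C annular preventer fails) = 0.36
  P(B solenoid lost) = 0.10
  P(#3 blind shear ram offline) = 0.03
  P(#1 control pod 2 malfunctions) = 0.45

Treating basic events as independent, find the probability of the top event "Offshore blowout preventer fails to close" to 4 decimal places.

P(Hydraulic supply inoperative) [AND] = 0.11 × 0.38 = 0.041800
P(Control pod inoperative) [OR] = 1 − (1−0.09) × (1−0.31) × (1−0.14) = 0.460006
P(Shear sequence inoperative) [OR] = 1 − (1−0.23) × (1−0.28) × (1−0.460006) = 0.700627
P(Annular stack unavailable) [OR] = 1 − (1−0.36) × (1−0.10) = 0.424000
P(Backup path fails) [AND] = 0.700627 × 0.424000 × 0.03 × 0.45 = 0.004010
P(Offshore blowout preventer fails to close) [OR] = 1 − (1−0.041800) × (1−0.004010) = 0.045642
Rounded to 4 decimal places: P(Offshore blowout preventer fails to close) ≈ 0.0456.

0.0456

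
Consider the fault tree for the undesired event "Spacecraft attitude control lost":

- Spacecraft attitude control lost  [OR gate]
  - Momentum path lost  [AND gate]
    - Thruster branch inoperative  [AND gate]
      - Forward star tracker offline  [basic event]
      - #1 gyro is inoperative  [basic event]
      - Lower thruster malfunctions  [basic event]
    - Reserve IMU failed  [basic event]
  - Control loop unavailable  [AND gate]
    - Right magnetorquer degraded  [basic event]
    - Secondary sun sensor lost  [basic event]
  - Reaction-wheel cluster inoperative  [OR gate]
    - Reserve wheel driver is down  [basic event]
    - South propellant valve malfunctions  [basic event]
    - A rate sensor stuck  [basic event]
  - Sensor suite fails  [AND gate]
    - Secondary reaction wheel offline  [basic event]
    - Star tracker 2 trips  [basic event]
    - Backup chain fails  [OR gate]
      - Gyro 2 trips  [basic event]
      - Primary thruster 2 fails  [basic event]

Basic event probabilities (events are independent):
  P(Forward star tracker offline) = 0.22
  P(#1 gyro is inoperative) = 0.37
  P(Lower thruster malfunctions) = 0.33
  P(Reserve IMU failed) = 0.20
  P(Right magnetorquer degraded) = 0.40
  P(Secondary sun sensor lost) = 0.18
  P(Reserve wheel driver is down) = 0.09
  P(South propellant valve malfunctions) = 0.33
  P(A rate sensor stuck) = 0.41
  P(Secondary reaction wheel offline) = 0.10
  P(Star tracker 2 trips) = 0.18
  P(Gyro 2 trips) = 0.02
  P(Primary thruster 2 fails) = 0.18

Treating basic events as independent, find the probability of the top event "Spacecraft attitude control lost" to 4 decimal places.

P(Thruster branch inoperative) [AND] = 0.22 × 0.37 × 0.33 = 0.026862
P(Momentum path lost) [AND] = 0.026862 × 0.20 = 0.005372
P(Control loop unavailable) [AND] = 0.40 × 0.18 = 0.072000
P(Reaction-wheel cluster inoperative) [OR] = 1 − (1−0.09) × (1−0.33) × (1−0.41) = 0.640277
P(Backup chain fails) [OR] = 1 − (1−0.02) × (1−0.18) = 0.196400
P(Sensor suite fails) [AND] = 0.10 × 0.18 × 0.196400 = 0.003535
P(Spacecraft attitude control lost) [OR] = 1 − (1−0.005372) × (1−0.072000) × (1−0.640277) × (1−0.003535) = 0.669144
Rounded to 4 decimal places: P(Spacecraft attitude control lost) ≈ 0.6691.

0.6691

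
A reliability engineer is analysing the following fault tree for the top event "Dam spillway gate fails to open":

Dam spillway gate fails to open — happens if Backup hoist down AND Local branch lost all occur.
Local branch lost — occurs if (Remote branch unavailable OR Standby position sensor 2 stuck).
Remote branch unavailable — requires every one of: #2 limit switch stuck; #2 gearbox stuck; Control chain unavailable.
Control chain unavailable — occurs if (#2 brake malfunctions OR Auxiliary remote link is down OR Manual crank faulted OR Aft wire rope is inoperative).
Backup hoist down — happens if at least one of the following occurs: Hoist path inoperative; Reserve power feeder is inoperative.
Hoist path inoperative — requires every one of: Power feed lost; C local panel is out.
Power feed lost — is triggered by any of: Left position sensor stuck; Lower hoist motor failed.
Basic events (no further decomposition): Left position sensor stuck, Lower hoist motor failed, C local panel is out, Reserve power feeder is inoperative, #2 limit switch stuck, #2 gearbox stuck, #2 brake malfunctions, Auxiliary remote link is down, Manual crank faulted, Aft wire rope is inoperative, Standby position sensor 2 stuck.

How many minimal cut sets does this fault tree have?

15

Power feed lost [OR]: union of children's cut sets → 2 cut set(s).
Hoist path inoperative [AND]: one cut set from each child combined → 2 × 1 = 2 cut set(s).
Backup hoist down [OR]: union of children's cut sets → 3 cut set(s).
Control chain unavailable [OR]: union of children's cut sets → 4 cut set(s).
Remote branch unavailable [AND]: one cut set from each child combined → 1 × 1 × 4 = 4 cut set(s).
Local branch lost [OR]: union of children's cut sets → 5 cut set(s).
Dam spillway gate fails to open [AND]: one cut set from each child combined → 3 × 5 = 15 cut set(s).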